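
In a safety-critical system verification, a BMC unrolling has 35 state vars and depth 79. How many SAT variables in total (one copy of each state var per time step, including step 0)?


BMC unrolls to depth k, creating one copy of each state var for steps 0..k.
Step count = 79 + 1 = 80 (steps 0 through 79)
Vars per step = 35
Total = 35 * 80 = 2800

2800


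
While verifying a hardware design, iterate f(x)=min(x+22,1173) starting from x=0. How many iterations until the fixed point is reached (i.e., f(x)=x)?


Step 1: x=0, cap=1173, increment=22
Step 2: x grows by 22 each step until capped at 1173; fixed point is x=1173
Step 3: iterations = ceil(1173/22) = 54

54


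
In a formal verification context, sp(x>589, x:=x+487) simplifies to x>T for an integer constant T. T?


Formula: sp(P, x:=E) = exists old_x. (x = E[old_x/x]) AND P[old_x/x] (old_x is the value of x before the assignment; eliminate old_x by solving x = E[old_x/x] for old_x)
Step 1: Precondition P: x>589, i.e. old_x > 589
Step 2: Assignment gives x = old_x + 487, so old_x = x - 487
Step 3: Substitute into P: x - 487 > 589
Step 4: Simplify: x > 589+487 = 1076

1076


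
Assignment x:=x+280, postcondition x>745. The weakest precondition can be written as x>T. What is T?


Formula: wp(x:=E, P) = P[E/x] (substitute E for x in postcondition)
Step 1: Postcondition: x>745
Step 2: Substitute x+280 for x: x+280>745
Step 3: Solve for x: x > 745-280 = 465

465


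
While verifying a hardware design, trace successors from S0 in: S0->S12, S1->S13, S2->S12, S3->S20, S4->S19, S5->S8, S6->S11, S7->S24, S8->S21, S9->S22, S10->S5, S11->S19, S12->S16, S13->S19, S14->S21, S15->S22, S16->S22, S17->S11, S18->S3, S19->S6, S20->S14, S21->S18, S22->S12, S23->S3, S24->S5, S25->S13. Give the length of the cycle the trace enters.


Trace from S0 until a state repeats:
  S0 -> S12 -> S16 -> S22 -> S12
S12 first seen at step 1, revisited at step 4.
Cycle length = 4 - 1 = 3

3


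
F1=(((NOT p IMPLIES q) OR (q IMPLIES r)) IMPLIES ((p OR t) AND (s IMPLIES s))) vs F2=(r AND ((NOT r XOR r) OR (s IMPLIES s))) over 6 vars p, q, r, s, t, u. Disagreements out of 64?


F1 = (((NOT p IMPLIES q) OR (q IMPLIES r)) IMPLIES ((p OR t) AND (s IMPLIES s)))
F2 = (r AND ((NOT r XOR r) OR (s IMPLIES s)))
Evaluate both on each of 64 rows (bits = p,q,r,s,t,u):
  row 0 [000000]: F1=0 F2=0 -> 0
  row 1 [000001]: F1=0 F2=0 -> 0
  row 2 [000010]: F1=1 F2=0 (differ) -> 1
  row 3 [000011]: F1=1 F2=0 (differ) -> 1
  row 4 [000100]: F1=0 F2=0 -> 0
  (every remaining row is evaluated the same way; all 64 results are listed next)
Full result column, 8 rows per line (p,q,r fixed per line; s,t,u runs 000..111 left to right):
  rows 0-7 [p,q,r=000]: 00110011  (ones: 4)
  rows 8-15 [p,q,r=001]: 11001100  (ones: 4)
  rows 16-23 [p,q,r=010]: 00110011  (ones: 4)
  rows 24-31 [p,q,r=011]: 11001100  (ones: 4)
  rows 32-39 [p,q,r=100]: 11111111  (ones: 8)
  rows 40-47 [p,q,r=101]: 00000000  (ones: 0)
  rows 48-55 [p,q,r=110]: 11111111  (ones: 8)
  rows 56-63 [p,q,r=111]: 00000000  (ones: 0)
Disagreements = 4+4+4+4+8+0+8+0 = 32

32


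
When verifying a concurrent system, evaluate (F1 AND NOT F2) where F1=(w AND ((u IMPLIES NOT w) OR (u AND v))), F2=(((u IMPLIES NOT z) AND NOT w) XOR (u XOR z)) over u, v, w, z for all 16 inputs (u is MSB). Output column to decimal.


F1 = (w AND ((u IMPLIES NOT w) OR (u AND v)))
F2 = (((u IMPLIES NOT z) AND NOT w) XOR (u XOR z))
Counterexample to F1=>F2 is where F1=1 and F2=0.
Evaluate each row (bits = u,v,w,z, MSB first):
  row 0 [0000]: F1=0 F2=1 -> F1&~F2 -> 0
  row 1 [0001]: F1=0 F2=0 -> F1&~F2 -> 0
  row 2 [0010]: F1=1 F2=0 -> F1&~F2 -> 1
  row 3 [0011]: F1=1 F2=1 -> F1&~F2 -> 0
  row 4 [0100]: F1=0 F2=1 -> F1&~F2 -> 0
  row 5 [0101]: F1=0 F2=0 -> F1&~F2 -> 0
  row 6 [0110]: F1=1 F2=0 -> F1&~F2 -> 1
  row 7 [0111]: F1=1 F2=1 -> F1&~F2 -> 0
  row 8 [1000]: F1=0 F2=0 -> F1&~F2 -> 0
  row 9 [1001]: F1=0 F2=0 -> F1&~F2 -> 0
  row 10 [1010]: F1=0 F2=1 -> F1&~F2 -> 0
  row 11 [1011]: F1=0 F2=0 -> F1&~F2 -> 0
  row 12 [1100]: F1=0 F2=0 -> F1&~F2 -> 0
  row 13 [1101]: F1=0 F2=0 -> F1&~F2 -> 0
  row 14 [1110]: F1=1 F2=1 -> F1&~F2 -> 0
  row 15 [1111]: F1=1 F2=0 -> F1&~F2 -> 1
Full result column, 4 rows per line (u,v fixed per line; w,z runs 00..11 left to right):
  rows 0-3 [u,v=00]: 0010  = hex 2
  rows 4-7 [u,v=01]: 0010  = hex 2
  rows 8-11 [u,v=10]: 0000  = hex 0
  rows 12-15 [u,v=11]: 0001  = hex 1
Counterexample vector (row 0 .. row 15) = 0010001000000001
Output column grouped in 4s = 0010 0010 0000 0001 = 0x2201
Convert to decimal digit by digit (value = value*16 + digit):
  2 -> 2
  2*16 + 2 = 34
  34*16 + 0 = 544
  544*16 + 1 = 8705
Decimal = 8705

8705


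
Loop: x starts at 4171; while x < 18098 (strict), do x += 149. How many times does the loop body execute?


Step 1: x goes from 4171 toward 18098 by 149; the body runs while x<18098, so iterations = ceil((bound-start)/step)
Step 2: Distance=13927
Step 3: ceil(13927/149)=94

94


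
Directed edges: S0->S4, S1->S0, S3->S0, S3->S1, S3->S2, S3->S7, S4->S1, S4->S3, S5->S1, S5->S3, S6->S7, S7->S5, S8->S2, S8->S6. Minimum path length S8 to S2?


BFS layer-by-layer from S8:
  dist 0: {S8}
  dist 1: {S2, S6}
  -> S2 reached at distance 1
Shortest path length = 1

1


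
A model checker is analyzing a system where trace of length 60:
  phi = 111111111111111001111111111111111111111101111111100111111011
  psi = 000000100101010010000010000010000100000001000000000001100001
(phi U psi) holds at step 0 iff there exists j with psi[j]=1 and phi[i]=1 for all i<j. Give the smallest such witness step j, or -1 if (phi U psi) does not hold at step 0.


(phi U psi) at 0: need smallest j with psi[j]=1 and phi[i]=1 for all i in [0,j).
Scan from step 0:
  step 0: phi=1, psi=0 -> continue
  step 1: phi=1, psi=0 -> continue
  step 2: phi=1, psi=0 -> continue
  step 3: phi=1, psi=0 -> continue
  step 6: psi=1 and phi held for [0,6) -> witness found
Witness step = 6

6


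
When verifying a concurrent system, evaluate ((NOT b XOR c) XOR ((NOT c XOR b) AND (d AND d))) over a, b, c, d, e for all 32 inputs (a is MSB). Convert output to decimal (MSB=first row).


Formula: ((NOT b XOR c) XOR ((NOT c XOR b) AND (d AND d))) over a, b, c, d, e (32 rows)
Evaluate each row (bits = a,b,c,d,e, MSB first):
  row 0 [00000]: ((NOT 0 XOR 0) XOR ((NOT 0 XOR 0) AND (0 AND 0))) -> 1
  row 1 [00001]: ((NOT 0 XOR 0) XOR ((NOT 0 XOR 0) AND (0 AND 0))) -> 1
  row 2 [00010]: ((NOT 0 XOR 0) XOR ((NOT 0 XOR 0) AND (1 AND 1))) -> 0
  row 3 [00011]: ((NOT 0 XOR 0) XOR ((NOT 0 XOR 0) AND (1 AND 1))) -> 0
  row 4 [00100]: ((NOT 0 XOR 1) XOR ((NOT 1 XOR 0) AND (0 AND 0))) -> 0
  row 5 [00101]: ((NOT 0 XOR 1) XOR ((NOT 1 XOR 0) AND (0 AND 0))) -> 0
  row 6 [00110]: ((NOT 0 XOR 1) XOR ((NOT 1 XOR 0) AND (1 AND 1))) -> 0
  row 7 [00111]: ((NOT 0 XOR 1) XOR ((NOT 1 XOR 0) AND (1 AND 1))) -> 0
  row 8 [01000]: ((NOT 1 XOR 0) XOR ((NOT 0 XOR 1) AND (0 AND 0))) -> 0
  row 9 [01001]: ((NOT 1 XOR 0) XOR ((NOT 0 XOR 1) AND (0 AND 0))) -> 0
  row 10 [01010]: ((NOT 1 XOR 0) XOR ((NOT 0 XOR 1) AND (1 AND 1))) -> 0
  row 11 [01011]: ((NOT 1 XOR 0) XOR ((NOT 0 XOR 1) AND (1 AND 1))) -> 0
  row 12 [01100]: ((NOT 1 XOR 1) XOR ((NOT 1 XOR 1) AND (0 AND 0))) -> 1
  row 13 [01101]: ((NOT 1 XOR 1) XOR ((NOT 1 XOR 1) AND (0 AND 0))) -> 1
  row 14 [01110]: ((NOT 1 XOR 1) XOR ((NOT 1 XOR 1) AND (1 AND 1))) -> 0
  row 15 [01111]: ((NOT 1 XOR 1) XOR ((NOT 1 XOR 1) AND (1 AND 1))) -> 0
  row 16 [10000]: ((NOT 0 XOR 0) XOR ((NOT 0 XOR 0) AND (0 AND 0))) -> 1
  row 17 [10001]: ((NOT 0 XOR 0) XOR ((NOT 0 XOR 0) AND (0 AND 0))) -> 1
  row 18 [10010]: ((NOT 0 XOR 0) XOR ((NOT 0 XOR 0) AND (1 AND 1))) -> 0
  row 19 [10011]: ((NOT 0 XOR 0) XOR ((NOT 0 XOR 0) AND (1 AND 1))) -> 0
  row 20 [10100]: ((NOT 0 XOR 1) XOR ((NOT 1 XOR 0) AND (0 AND 0))) -> 0
  row 21 [10101]: ((NOT 0 XOR 1) XOR ((NOT 1 XOR 0) AND (0 AND 0))) -> 0
  row 22 [10110]: ((NOT 0 XOR 1) XOR ((NOT 1 XOR 0) AND (1 AND 1))) -> 0
  row 23 [10111]: ((NOT 0 XOR 1) XOR ((NOT 1 XOR 0) AND (1 AND 1))) -> 0
  row 24 [11000]: ((NOT 1 XOR 0) XOR ((NOT 0 XOR 1) AND (0 AND 0))) -> 0
  row 25 [11001]: ((NOT 1 XOR 0) XOR ((NOT 0 XOR 1) AND (0 AND 0))) -> 0
  row 26 [11010]: ((NOT 1 XOR 0) XOR ((NOT 0 XOR 1) AND (1 AND 1))) -> 0
  row 27 [11011]: ((NOT 1 XOR 0) XOR ((NOT 0 XOR 1) AND (1 AND 1))) -> 0
  row 28 [11100]: ((NOT 1 XOR 1) XOR ((NOT 1 XOR 1) AND (0 AND 0))) -> 1
  row 29 [11101]: ((NOT 1 XOR 1) XOR ((NOT 1 XOR 1) AND (0 AND 0))) -> 1
  row 30 [11110]: ((NOT 1 XOR 1) XOR ((NOT 1 XOR 1) AND (1 AND 1))) -> 0
  row 31 [11111]: ((NOT 1 XOR 1) XOR ((NOT 1 XOR 1) AND (1 AND 1))) -> 0
Full result column, 4 rows per line (a,b,c fixed per line; d,e runs 00..11 left to right):
  rows 0-3 [a,b,c=000]: 1100  = hex C
  rows 4-7 [a,b,c=001]: 0000  = hex 0
  rows 8-11 [a,b,c=010]: 0000  = hex 0
  rows 12-15 [a,b,c=011]: 1100  = hex C
  rows 16-19 [a,b,c=100]: 1100  = hex C
  rows 20-23 [a,b,c=101]: 0000  = hex 0
  rows 24-27 [a,b,c=110]: 0000  = hex 0
  rows 28-31 [a,b,c=111]: 1100  = hex C
Output column (row 0 .. row 31) = 11000000000011001100000000001100
Output column grouped in 4s = 1100 0000 0000 1100 1100 0000 0000 1100 = 0xC00CC00C
Convert to decimal digit by digit (value = value*16 + digit):
  C -> 12
  12*16 + 0 = 192
  192*16 + 0 = 3072
  3072*16 + 12 (C) = 49164
  49164*16 + 12 (C) = 786636
  786636*16 + 0 = 12586176
  12586176*16 + 0 = 201378816
  201378816*16 + 12 (C) = 3222061068
Decimal = 3222061068

3222061068


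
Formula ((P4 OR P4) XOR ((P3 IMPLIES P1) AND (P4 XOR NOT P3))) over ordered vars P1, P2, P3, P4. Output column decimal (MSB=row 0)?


Formula: ((P4 OR P4) XOR ((P3 IMPLIES P1) AND (P4 XOR NOT P3))) over P1, P2, P3, P4 (16 rows)
Evaluate each row (bits = P1,P2,P3,P4, MSB first):
  row 0 [0000]: ((0 OR 0) XOR ((0 IMPLIES 0) AND (0 XOR NOT 0))) -> 1
  row 1 [0001]: ((1 OR 1) XOR ((0 IMPLIES 0) AND (1 XOR NOT 0))) -> 1
  row 2 [0010]: ((0 OR 0) XOR ((1 IMPLIES 0) AND (0 XOR NOT 1))) -> 0
  row 3 [0011]: ((1 OR 1) XOR ((1 IMPLIES 0) AND (1 XOR NOT 1))) -> 1
  row 4 [0100]: ((0 OR 0) XOR ((0 IMPLIES 0) AND (0 XOR NOT 0))) -> 1
  row 5 [0101]: ((1 OR 1) XOR ((0 IMPLIES 0) AND (1 XOR NOT 0))) -> 1
  row 6 [0110]: ((0 OR 0) XOR ((1 IMPLIES 0) AND (0 XOR NOT 1))) -> 0
  row 7 [0111]: ((1 OR 1) XOR ((1 IMPLIES 0) AND (1 XOR NOT 1))) -> 1
  row 8 [1000]: ((0 OR 0) XOR ((0 IMPLIES 1) AND (0 XOR NOT 0))) -> 1
  row 9 [1001]: ((1 OR 1) XOR ((0 IMPLIES 1) AND (1 XOR NOT 0))) -> 1
  row 10 [1010]: ((0 OR 0) XOR ((1 IMPLIES 1) AND (0 XOR NOT 1))) -> 0
  row 11 [1011]: ((1 OR 1) XOR ((1 IMPLIES 1) AND (1 XOR NOT 1))) -> 0
  row 12 [1100]: ((0 OR 0) XOR ((0 IMPLIES 1) AND (0 XOR NOT 0))) -> 1
  row 13 [1101]: ((1 OR 1) XOR ((0 IMPLIES 1) AND (1 XOR NOT 0))) -> 1
  row 14 [1110]: ((0 OR 0) XOR ((1 IMPLIES 1) AND (0 XOR NOT 1))) -> 0
  row 15 [1111]: ((1 OR 1) XOR ((1 IMPLIES 1) AND (1 XOR NOT 1))) -> 0
Full result column, 4 rows per line (P1,P2 fixed per line; P3,P4 runs 00..11 left to right):
  rows 0-3 [P1,P2=00]: 1101  = hex D
  rows 4-7 [P1,P2=01]: 1101  = hex D
  rows 8-11 [P1,P2=10]: 1100  = hex C
  rows 12-15 [P1,P2=11]: 1100  = hex C
Output column (row 0 .. row 15) = 1101110111001100
Output column grouped in 4s = 1101 1101 1100 1100 = 0xDDCC
Convert to decimal digit by digit (value = value*16 + digit):
  D -> 13
  13*16 + 13 (D) = 221
  221*16 + 12 (C) = 3548
  3548*16 + 12 (C) = 56780
Decimal = 56780

56780


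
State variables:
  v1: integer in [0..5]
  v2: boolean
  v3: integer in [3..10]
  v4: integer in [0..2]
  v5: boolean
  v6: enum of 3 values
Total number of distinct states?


State space = product of domain sizes of all variables.
Domain sizes:
  v1 (integer in [0..5]): 6
  v2 (boolean): 2
  v3 (integer in [3..10]): 8
  v4 (integer in [0..2]): 3
  v5 (boolean): 2
  v6 (enum of 3 values): 3
Product = 6 * 2 * 8 * 3 * 2 * 3 = 1728

1728


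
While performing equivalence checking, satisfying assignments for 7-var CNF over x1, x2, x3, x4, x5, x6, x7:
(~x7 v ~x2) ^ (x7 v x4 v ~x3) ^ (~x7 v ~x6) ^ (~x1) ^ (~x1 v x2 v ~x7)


CNF with 5 clauses over 7 vars (128 assignments).
An assignment satisfies CNF iff every clause has >=1 true literal.
Check each row (bits = x1,x2,x3,x4,x5,x6,x7; clause T/F shown):
  row 0 [0000000]: clauses=TTTTT -> 1
  row 1 [0000001]: clauses=TTTTT -> 1
  row 2 [0000010]: clauses=TTTTT -> 1
  row 3 [0000011]: clauses=TTFTT -> 0
  row 4 [0000100]: clauses=TTTTT -> 1
  (every remaining row is evaluated the same way; all 128 results are listed next)
Full result column, 8 rows per line (x1,x2,x3,x4 fixed per line; x5,x6,x7 runs 000..111 left to right):
  rows 0-7 [x1,x2,x3,x4=0000]: 11101110  (ones: 6)
  rows 8-15 [x1,x2,x3,x4=0001]: 11101110  (ones: 6)
  rows 16-23 [x1,x2,x3,x4=0010]: 01000100  (ones: 2)
  rows 24-31 [x1,x2,x3,x4=0011]: 11101110  (ones: 6)
  rows 32-39 [x1,x2,x3,x4=0100]: 10101010  (ones: 4)
  rows 40-47 [x1,x2,x3,x4=0101]: 10101010  (ones: 4)
  rows 48-55 [x1,x2,x3,x4=0110]: 00000000  (ones: 0)
  rows 56-63 [x1,x2,x3,x4=0111]: 10101010  (ones: 4)
  rows 64-71 [x1,x2,x3,x4=1000]: 00000000  (ones: 0)
  rows 72-79 [x1,x2,x3,x4=1001]: 00000000  (ones: 0)
  rows 80-87 [x1,x2,x3,x4=1010]: 00000000  (ones: 0)
  rows 88-95 [x1,x2,x3,x4=1011]: 00000000  (ones: 0)
  rows 96-103 [x1,x2,x3,x4=1100]: 00000000  (ones: 0)
  rows 104-111 [x1,x2,x3,x4=1101]: 00000000  (ones: 0)
  rows 112-119 [x1,x2,x3,x4=1110]: 00000000  (ones: 0)
  rows 120-127 [x1,x2,x3,x4=1111]: 00000000  (ones: 0)
Satisfying assignments = 6+6+2+6+4+4+0+4+0+0+0+0+0+0+0+0 = 32

32


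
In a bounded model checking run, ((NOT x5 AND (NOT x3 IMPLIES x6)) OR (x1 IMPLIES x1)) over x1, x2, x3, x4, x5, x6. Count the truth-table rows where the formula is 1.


Formula: ((NOT x5 AND (NOT x3 IMPLIES x6)) OR (x1 IMPLIES x1)) over 6 vars (64 rows)
Evaluate each row (x1, x2, x3, x4, x5, x6 as bits, MSB first):
  row 0 [000000]: ((NOT 0 AND (NOT 0 IMPLIES 0)) OR (0 IMPLIES 0)) -> 1
  row 1 [000001]: ((NOT 0 AND (NOT 0 IMPLIES 1)) OR (0 IMPLIES 0)) -> 1
  row 2 [000010]: ((NOT 1 AND (NOT 0 IMPLIES 0)) OR (0 IMPLIES 0)) -> 1
  row 3 [000011]: ((NOT 1 AND (NOT 0 IMPLIES 1)) OR (0 IMPLIES 0)) -> 1
  row 4 [000100]: ((NOT 0 AND (NOT 0 IMPLIES 0)) OR (0 IMPLIES 0)) -> 1
  (every remaining row is evaluated the same way; all 64 results are listed next)
Full result column, 8 rows per line (x1,x2,x3 fixed per line; x4,x5,x6 runs 000..111 left to right):
  rows 0-7 [x1,x2,x3=000]: 11111111  (ones: 8)
  rows 8-15 [x1,x2,x3=001]: 11111111  (ones: 8)
  rows 16-23 [x1,x2,x3=010]: 11111111  (ones: 8)
  rows 24-31 [x1,x2,x3=011]: 11111111  (ones: 8)
  rows 32-39 [x1,x2,x3=100]: 11111111  (ones: 8)
  rows 40-47 [x1,x2,x3=101]: 11111111  (ones: 8)
  rows 48-55 [x1,x2,x3=110]: 11111111  (ones: 8)
  rows 56-63 [x1,x2,x3=111]: 11111111  (ones: 8)
Count of 1-rows = 8+8+8+8+8+8+8+8 = 64

64


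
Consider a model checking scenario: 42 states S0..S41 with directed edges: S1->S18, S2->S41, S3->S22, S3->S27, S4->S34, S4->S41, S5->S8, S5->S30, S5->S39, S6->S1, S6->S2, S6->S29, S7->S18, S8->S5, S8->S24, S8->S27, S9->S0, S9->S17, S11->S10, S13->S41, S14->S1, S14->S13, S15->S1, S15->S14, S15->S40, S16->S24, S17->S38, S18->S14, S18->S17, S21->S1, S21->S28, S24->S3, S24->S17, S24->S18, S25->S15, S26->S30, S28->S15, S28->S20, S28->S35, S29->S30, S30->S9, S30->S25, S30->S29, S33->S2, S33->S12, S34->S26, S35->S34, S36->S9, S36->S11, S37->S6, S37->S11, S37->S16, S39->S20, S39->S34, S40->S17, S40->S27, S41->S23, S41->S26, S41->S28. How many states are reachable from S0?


BFS from S0:
  layer 0: {S0}
Reachable set: {S0}
Count = 1

1


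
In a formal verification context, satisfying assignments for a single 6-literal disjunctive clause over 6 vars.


Step 1: Total=2^6=64
Step 2: Unsat when all 6 false: 2^0=1
Step 3: Sat=64-1=63

63


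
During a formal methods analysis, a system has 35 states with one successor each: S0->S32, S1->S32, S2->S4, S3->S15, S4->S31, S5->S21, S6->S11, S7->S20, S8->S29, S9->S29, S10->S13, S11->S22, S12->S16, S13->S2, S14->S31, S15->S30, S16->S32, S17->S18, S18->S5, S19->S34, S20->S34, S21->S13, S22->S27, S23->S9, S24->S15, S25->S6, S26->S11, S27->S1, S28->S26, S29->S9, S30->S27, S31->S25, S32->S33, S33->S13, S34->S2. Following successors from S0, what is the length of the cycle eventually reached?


Trace from S0 until a state repeats:
  S0 -> S32 -> S33 -> S13 -> S2 -> S4 -> S31 -> S25 -> S6 -> S11 -> S22 -> S27 -> S1 -> S32
S32 first seen at step 1, revisited at step 13.
Cycle length = 13 - 1 = 12

12


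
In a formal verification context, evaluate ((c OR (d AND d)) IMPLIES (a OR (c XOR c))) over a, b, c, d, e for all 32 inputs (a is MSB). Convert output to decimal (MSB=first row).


Formula: ((c OR (d AND d)) IMPLIES (a OR (c XOR c))) over a, b, c, d, e (32 rows)
Evaluate each row (bits = a,b,c,d,e, MSB first):
  row 0 [00000]: ((0 OR (0 AND 0)) IMPLIES (0 OR (0 XOR 0))) -> 1
  row 1 [00001]: ((0 OR (0 AND 0)) IMPLIES (0 OR (0 XOR 0))) -> 1
  row 2 [00010]: ((0 OR (1 AND 1)) IMPLIES (0 OR (0 XOR 0))) -> 0
  row 3 [00011]: ((0 OR (1 AND 1)) IMPLIES (0 OR (0 XOR 0))) -> 0
  row 4 [00100]: ((1 OR (0 AND 0)) IMPLIES (0 OR (1 XOR 1))) -> 0
  row 5 [00101]: ((1 OR (0 AND 0)) IMPLIES (0 OR (1 XOR 1))) -> 0
  row 6 [00110]: ((1 OR (1 AND 1)) IMPLIES (0 OR (1 XOR 1))) -> 0
  row 7 [00111]: ((1 OR (1 AND 1)) IMPLIES (0 OR (1 XOR 1))) -> 0
  row 8 [01000]: ((0 OR (0 AND 0)) IMPLIES (0 OR (0 XOR 0))) -> 1
  row 9 [01001]: ((0 OR (0 AND 0)) IMPLIES (0 OR (0 XOR 0))) -> 1
  row 10 [01010]: ((0 OR (1 AND 1)) IMPLIES (0 OR (0 XOR 0))) -> 0
  row 11 [01011]: ((0 OR (1 AND 1)) IMPLIES (0 OR (0 XOR 0))) -> 0
  row 12 [01100]: ((1 OR (0 AND 0)) IMPLIES (0 OR (1 XOR 1))) -> 0
  row 13 [01101]: ((1 OR (0 AND 0)) IMPLIES (0 OR (1 XOR 1))) -> 0
  row 14 [01110]: ((1 OR (1 AND 1)) IMPLIES (0 OR (1 XOR 1))) -> 0
  row 15 [01111]: ((1 OR (1 AND 1)) IMPLIES (0 OR (1 XOR 1))) -> 0
  row 16 [10000]: ((0 OR (0 AND 0)) IMPLIES (1 OR (0 XOR 0))) -> 1
  row 17 [10001]: ((0 OR (0 AND 0)) IMPLIES (1 OR (0 XOR 0))) -> 1
  row 18 [10010]: ((0 OR (1 AND 1)) IMPLIES (1 OR (0 XOR 0))) -> 1
  row 19 [10011]: ((0 OR (1 AND 1)) IMPLIES (1 OR (0 XOR 0))) -> 1
  row 20 [10100]: ((1 OR (0 AND 0)) IMPLIES (1 OR (1 XOR 1))) -> 1
  row 21 [10101]: ((1 OR (0 AND 0)) IMPLIES (1 OR (1 XOR 1))) -> 1
  row 22 [10110]: ((1 OR (1 AND 1)) IMPLIES (1 OR (1 XOR 1))) -> 1
  row 23 [10111]: ((1 OR (1 AND 1)) IMPLIES (1 OR (1 XOR 1))) -> 1
  row 24 [11000]: ((0 OR (0 AND 0)) IMPLIES (1 OR (0 XOR 0))) -> 1
  row 25 [11001]: ((0 OR (0 AND 0)) IMPLIES (1 OR (0 XOR 0))) -> 1
  row 26 [11010]: ((0 OR (1 AND 1)) IMPLIES (1 OR (0 XOR 0))) -> 1
  row 27 [11011]: ((0 OR (1 AND 1)) IMPLIES (1 OR (0 XOR 0))) -> 1
  row 28 [11100]: ((1 OR (0 AND 0)) IMPLIES (1 OR (1 XOR 1))) -> 1
  row 29 [11101]: ((1 OR (0 AND 0)) IMPLIES (1 OR (1 XOR 1))) -> 1
  row 30 [11110]: ((1 OR (1 AND 1)) IMPLIES (1 OR (1 XOR 1))) -> 1
  row 31 [11111]: ((1 OR (1 AND 1)) IMPLIES (1 OR (1 XOR 1))) -> 1
Full result column, 4 rows per line (a,b,c fixed per line; d,e runs 00..11 left to right):
  rows 0-3 [a,b,c=000]: 1100  = hex C
  rows 4-7 [a,b,c=001]: 0000  = hex 0
  rows 8-11 [a,b,c=010]: 1100  = hex C
  rows 12-15 [a,b,c=011]: 0000  = hex 0
  rows 16-19 [a,b,c=100]: 1111  = hex F
  rows 20-23 [a,b,c=101]: 1111  = hex F
  rows 24-27 [a,b,c=110]: 1111  = hex F
  rows 28-31 [a,b,c=111]: 1111  = hex F
Output column (row 0 .. row 31) = 11000000110000001111111111111111
Output column grouped in 4s = 1100 0000 1100 0000 1111 1111 1111 1111 = 0xC0C0FFFF
Convert to decimal digit by digit (value = value*16 + digit):
  C -> 12
  12*16 + 0 = 192
  192*16 + 12 (C) = 3084
  3084*16 + 0 = 49344
  49344*16 + 15 (F) = 789519
  789519*16 + 15 (F) = 12632319
  12632319*16 + 15 (F) = 202117119
  202117119*16 + 15 (F) = 3233873919
Decimal = 3233873919

3233873919


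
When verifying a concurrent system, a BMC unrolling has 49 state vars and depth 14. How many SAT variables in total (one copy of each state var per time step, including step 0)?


BMC unrolls to depth k, creating one copy of each state var for steps 0..k.
Step count = 14 + 1 = 15 (steps 0 through 14)
Vars per step = 49
Total = 49 * 15 = 735

735


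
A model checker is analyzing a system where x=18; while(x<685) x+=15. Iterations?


Step 1: x goes from 18 toward 685 by 15; the body runs while x<685, so iterations = ceil((bound-start)/step)
Step 2: Distance=667
Step 3: ceil(667/15)=45

45


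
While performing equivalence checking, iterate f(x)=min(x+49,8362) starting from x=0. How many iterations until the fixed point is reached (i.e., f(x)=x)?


Step 1: x=0, cap=8362, increment=49
Step 2: x grows by 49 each step until capped at 8362; fixed point is x=8362
Step 3: iterations = ceil(8362/49) = 171

171


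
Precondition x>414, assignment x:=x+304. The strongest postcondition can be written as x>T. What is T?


Formula: sp(P, x:=E) = exists old_x. (x = E[old_x/x]) AND P[old_x/x] (old_x is the value of x before the assignment; eliminate old_x by solving x = E[old_x/x] for old_x)
Step 1: Precondition P: x>414, i.e. old_x > 414
Step 2: Assignment gives x = old_x + 304, so old_x = x - 304
Step 3: Substitute into P: x - 304 > 414
Step 4: Simplify: x > 414+304 = 718

718


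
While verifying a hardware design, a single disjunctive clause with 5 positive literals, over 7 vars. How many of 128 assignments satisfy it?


Step 1: Total=2^7=128
Step 2: Unsat when all 5 false: 2^2=4
Step 3: Sat=128-4=124

124


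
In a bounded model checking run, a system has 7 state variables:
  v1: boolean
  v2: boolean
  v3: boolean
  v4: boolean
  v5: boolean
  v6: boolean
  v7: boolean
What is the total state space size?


State space = product of domain sizes of all variables.
Domain sizes:
  v1 (boolean): 2
  v2 (boolean): 2
  v3 (boolean): 2
  v4 (boolean): 2
  v5 (boolean): 2
  v6 (boolean): 2
  v7 (boolean): 2
Product = 2 * 2 * 2 * 2 * 2 * 2 * 2 = 128

128


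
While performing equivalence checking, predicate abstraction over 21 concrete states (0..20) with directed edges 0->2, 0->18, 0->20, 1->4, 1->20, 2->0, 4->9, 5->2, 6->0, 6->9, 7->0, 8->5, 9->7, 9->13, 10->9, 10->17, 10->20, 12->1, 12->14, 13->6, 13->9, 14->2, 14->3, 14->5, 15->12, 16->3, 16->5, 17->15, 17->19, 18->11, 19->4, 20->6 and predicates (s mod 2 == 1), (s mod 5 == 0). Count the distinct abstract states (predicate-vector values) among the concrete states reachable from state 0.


BFS from 0:
Concrete reachable: {0, 2, 6, 7, 9, 11, 13, 18, 20}
Abstract via predicates (s mod 2 == 1), (s mod 5 == 0):
  (0,0) <- {2, 6, 18}
  (0,1) <- {0, 20}
  (1,0) <- {7, 9, 11, 13}
Distinct abstract states = 3

3


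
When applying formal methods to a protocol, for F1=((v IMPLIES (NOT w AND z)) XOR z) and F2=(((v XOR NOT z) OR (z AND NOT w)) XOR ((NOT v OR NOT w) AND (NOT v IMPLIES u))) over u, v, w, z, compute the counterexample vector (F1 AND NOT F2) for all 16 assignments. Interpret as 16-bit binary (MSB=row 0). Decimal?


F1 = ((v IMPLIES (NOT w AND z)) XOR z)
F2 = (((v XOR NOT z) OR (z AND NOT w)) XOR ((NOT v OR NOT w) AND (NOT v IMPLIES u)))
Counterexample to F1=>F2 is where F1=1 and F2=0.
Evaluate each row (bits = u,v,w,z, MSB first):
  row 0 [0000]: F1=1 F2=1 -> F1&~F2 -> 0
  row 1 [0001]: F1=0 F2=1 -> F1&~F2 -> 0
  row 2 [0010]: F1=1 F2=1 -> F1&~F2 -> 0
  row 3 [0011]: F1=0 F2=0 -> F1&~F2 -> 0
  row 4 [0100]: F1=0 F2=1 -> F1&~F2 -> 0
  row 5 [0101]: F1=0 F2=0 -> F1&~F2 -> 0
  row 6 [0110]: F1=0 F2=0 -> F1&~F2 -> 0
  row 7 [0111]: F1=1 F2=1 -> F1&~F2 -> 0
  row 8 [1000]: F1=1 F2=0 -> F1&~F2 -> 1
  row 9 [1001]: F1=0 F2=0 -> F1&~F2 -> 0
  row 10 [1010]: F1=1 F2=0 -> F1&~F2 -> 1
  row 11 [1011]: F1=0 F2=1 -> F1&~F2 -> 0
  row 12 [1100]: F1=0 F2=1 -> F1&~F2 -> 0
  row 13 [1101]: F1=0 F2=0 -> F1&~F2 -> 0
  row 14 [1110]: F1=0 F2=0 -> F1&~F2 -> 0
  row 15 [1111]: F1=1 F2=1 -> F1&~F2 -> 0
Full result column, 4 rows per line (u,v fixed per line; w,z runs 00..11 left to right):
  rows 0-3 [u,v=00]: 0000  = hex 0
  rows 4-7 [u,v=01]: 0000  = hex 0
  rows 8-11 [u,v=10]: 1010  = hex A
  rows 12-15 [u,v=11]: 0000  = hex 0
Counterexample vector (row 0 .. row 15) = 0000000010100000
Output column grouped in 4s = 0000 0000 1010 0000 = 0x00A0
Convert to decimal digit by digit (value = value*16 + digit):
  0 -> 0
  0*16 + 0 = 0
  0*16 + 10 (A) = 10
  10*16 + 0 = 160
Decimal = 160

160


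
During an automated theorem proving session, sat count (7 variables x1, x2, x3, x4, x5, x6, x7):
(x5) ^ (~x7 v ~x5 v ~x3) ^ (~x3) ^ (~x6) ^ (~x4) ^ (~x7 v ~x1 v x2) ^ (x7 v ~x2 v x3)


CNF with 7 clauses over 7 vars (128 assignments).
An assignment satisfies CNF iff every clause has >=1 true literal.
Check each row (bits = x1,x2,x3,x4,x5,x6,x7; clause T/F shown):
  row 0 [0000000]: clauses=FTTTTTT -> 0
  row 1 [0000001]: clauses=FTTTTTT -> 0
  row 2 [0000010]: clauses=FTTFTTT -> 0
  row 3 [0000011]: clauses=FTTFTTT -> 0
  row 4 [0000100]: clauses=TTTTTTT -> 1
  (every remaining row is evaluated the same way; all 128 results are listed next)
Full result column, 8 rows per line (x1,x2,x3,x4 fixed per line; x5,x6,x7 runs 000..111 left to right):
  rows 0-7 [x1,x2,x3,x4=0000]: 00001100  (ones: 2)
  rows 8-15 [x1,x2,x3,x4=0001]: 00000000  (ones: 0)
  rows 16-23 [x1,x2,x3,x4=0010]: 00000000  (ones: 0)
  rows 24-31 [x1,x2,x3,x4=0011]: 00000000  (ones: 0)
  rows 32-39 [x1,x2,x3,x4=0100]: 00000100  (ones: 1)
  rows 40-47 [x1,x2,x3,x4=0101]: 00000000  (ones: 0)
  rows 48-55 [x1,x2,x3,x4=0110]: 00000000  (ones: 0)
  rows 56-63 [x1,x2,x3,x4=0111]: 00000000  (ones: 0)
  rows 64-71 [x1,x2,x3,x4=1000]: 00001000  (ones: 1)
  rows 72-79 [x1,x2,x3,x4=1001]: 00000000  (ones: 0)
  rows 80-87 [x1,x2,x3,x4=1010]: 00000000  (ones: 0)
  rows 88-95 [x1,x2,x3,x4=1011]: 00000000  (ones: 0)
  rows 96-103 [x1,x2,x3,x4=1100]: 00000100  (ones: 1)
  rows 104-111 [x1,x2,x3,x4=1101]: 00000000  (ones: 0)
  rows 112-119 [x1,x2,x3,x4=1110]: 00000000  (ones: 0)
  rows 120-127 [x1,x2,x3,x4=1111]: 00000000  (ones: 0)
Satisfying assignments = 2+0+0+0+1+0+0+0+1+0+0+0+1+0+0+0 = 5

5


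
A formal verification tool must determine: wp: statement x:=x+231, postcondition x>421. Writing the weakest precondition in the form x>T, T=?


Formula: wp(x:=E, P) = P[E/x] (substitute E for x in postcondition)
Step 1: Postcondition: x>421
Step 2: Substitute x+231 for x: x+231>421
Step 3: Solve for x: x > 421-231 = 190

190


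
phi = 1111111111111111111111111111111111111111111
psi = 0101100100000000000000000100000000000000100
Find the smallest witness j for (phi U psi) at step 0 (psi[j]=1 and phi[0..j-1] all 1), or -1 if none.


(phi U psi) at 0: need smallest j with psi[j]=1 and phi[i]=1 for all i in [0,j).
Scan from step 0:
  step 0: phi=1, psi=0 -> continue
  step 1: psi=1 and phi held for [0,1) -> witness found
Witness step = 1

1


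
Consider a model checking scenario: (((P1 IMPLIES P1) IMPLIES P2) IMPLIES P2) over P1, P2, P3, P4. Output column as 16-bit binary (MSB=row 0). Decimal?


Formula: (((P1 IMPLIES P1) IMPLIES P2) IMPLIES P2) over P1, P2, P3, P4 (16 rows)
Evaluate each row (bits = P1,P2,P3,P4, MSB first):
  row 0 [0000]: (((0 IMPLIES 0) IMPLIES 0) IMPLIES 0) -> 1
  row 1 [0001]: (((0 IMPLIES 0) IMPLIES 0) IMPLIES 0) -> 1
  row 2 [0010]: (((0 IMPLIES 0) IMPLIES 0) IMPLIES 0) -> 1
  row 3 [0011]: (((0 IMPLIES 0) IMPLIES 0) IMPLIES 0) -> 1
  row 4 [0100]: (((0 IMPLIES 0) IMPLIES 1) IMPLIES 1) -> 1
  row 5 [0101]: (((0 IMPLIES 0) IMPLIES 1) IMPLIES 1) -> 1
  row 6 [0110]: (((0 IMPLIES 0) IMPLIES 1) IMPLIES 1) -> 1
  row 7 [0111]: (((0 IMPLIES 0) IMPLIES 1) IMPLIES 1) -> 1
  row 8 [1000]: (((1 IMPLIES 1) IMPLIES 0) IMPLIES 0) -> 1
  row 9 [1001]: (((1 IMPLIES 1) IMPLIES 0) IMPLIES 0) -> 1
  row 10 [1010]: (((1 IMPLIES 1) IMPLIES 0) IMPLIES 0) -> 1
  row 11 [1011]: (((1 IMPLIES 1) IMPLIES 0) IMPLIES 0) -> 1
  row 12 [1100]: (((1 IMPLIES 1) IMPLIES 1) IMPLIES 1) -> 1
  row 13 [1101]: (((1 IMPLIES 1) IMPLIES 1) IMPLIES 1) -> 1
  row 14 [1110]: (((1 IMPLIES 1) IMPLIES 1) IMPLIES 1) -> 1
  row 15 [1111]: (((1 IMPLIES 1) IMPLIES 1) IMPLIES 1) -> 1
Full result column, 4 rows per line (P1,P2 fixed per line; P3,P4 runs 00..11 left to right):
  rows 0-3 [P1,P2=00]: 1111  = hex F
  rows 4-7 [P1,P2=01]: 1111  = hex F
  rows 8-11 [P1,P2=10]: 1111  = hex F
  rows 12-15 [P1,P2=11]: 1111  = hex F
Output column (row 0 .. row 15) = 1111111111111111
Output column grouped in 4s = 1111 1111 1111 1111 = 0xFFFF
Convert to decimal digit by digit (value = value*16 + digit):
  F -> 15
  15*16 + 15 (F) = 255
  255*16 + 15 (F) = 4095
  4095*16 + 15 (F) = 65535
Decimal = 65535

65535


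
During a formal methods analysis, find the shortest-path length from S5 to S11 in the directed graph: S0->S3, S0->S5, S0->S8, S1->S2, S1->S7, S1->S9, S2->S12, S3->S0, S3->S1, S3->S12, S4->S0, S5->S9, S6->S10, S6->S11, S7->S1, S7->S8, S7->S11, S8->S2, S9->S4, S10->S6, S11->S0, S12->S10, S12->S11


BFS layer-by-layer from S5:
  dist 0: {S5}
  dist 1: {S9}
  dist 2: {S4}
  dist 3: {S0}
  dist 4: {S3, S8}
  dist 5: {S1, S2, S12}
  dist 6: {S7, S10, S11}
  -> S11 reached at distance 6
Shortest path length = 6

6


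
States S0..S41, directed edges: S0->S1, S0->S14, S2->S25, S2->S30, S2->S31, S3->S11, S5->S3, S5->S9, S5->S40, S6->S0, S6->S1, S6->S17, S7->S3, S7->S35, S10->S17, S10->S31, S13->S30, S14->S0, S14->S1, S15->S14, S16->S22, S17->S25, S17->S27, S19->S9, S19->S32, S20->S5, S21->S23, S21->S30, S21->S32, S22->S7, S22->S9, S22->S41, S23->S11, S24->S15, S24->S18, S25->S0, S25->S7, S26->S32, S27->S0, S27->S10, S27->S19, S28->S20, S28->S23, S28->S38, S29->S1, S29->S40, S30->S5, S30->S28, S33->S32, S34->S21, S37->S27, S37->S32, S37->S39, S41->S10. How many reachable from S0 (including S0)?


BFS from S0:
  layer 0: {S0}
  layer 1: {S1, S14}
Reachable set: {S0, S1, S14}
Count = 3

3


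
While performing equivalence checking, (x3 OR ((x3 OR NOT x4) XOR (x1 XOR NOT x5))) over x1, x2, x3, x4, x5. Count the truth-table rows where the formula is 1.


Formula: (x3 OR ((x3 OR NOT x4) XOR (x1 XOR NOT x5))) over 5 vars (32 rows)
Evaluate each row (x1, x2, x3, x4, x5 as bits, MSB first):
  row 0 [00000]: (0 OR ((0 OR NOT 0) XOR (0 XOR NOT 0))) -> 0
  row 1 [00001]: (0 OR ((0 OR NOT 0) XOR (0 XOR NOT 1))) -> 1
  row 2 [00010]: (0 OR ((0 OR NOT 1) XOR (0 XOR NOT 0))) -> 1
  row 3 [00011]: (0 OR ((0 OR NOT 1) XOR (0 XOR NOT 1))) -> 0
  row 4 [00100]: (1 OR ((1 OR NOT 0) XOR (0 XOR NOT 0))) -> 1
  row 5 [00101]: (1 OR ((1 OR NOT 0) XOR (0 XOR NOT 1))) -> 1
  row 6 [00110]: (1 OR ((1 OR NOT 1) XOR (0 XOR NOT 0))) -> 1
  row 7 [00111]: (1 OR ((1 OR NOT 1) XOR (0 XOR NOT 1))) -> 1
  row 8 [01000]: (0 OR ((0 OR NOT 0) XOR (0 XOR NOT 0))) -> 0
  row 9 [01001]: (0 OR ((0 OR NOT 0) XOR (0 XOR NOT 1))) -> 1
  row 10 [01010]: (0 OR ((0 OR NOT 1) XOR (0 XOR NOT 0))) -> 1
  row 11 [01011]: (0 OR ((0 OR NOT 1) XOR (0 XOR NOT 1))) -> 0
  row 12 [01100]: (1 OR ((1 OR NOT 0) XOR (0 XOR NOT 0))) -> 1
  row 13 [01101]: (1 OR ((1 OR NOT 0) XOR (0 XOR NOT 1))) -> 1
  row 14 [01110]: (1 OR ((1 OR NOT 1) XOR (0 XOR NOT 0))) -> 1
  row 15 [01111]: (1 OR ((1 OR NOT 1) XOR (0 XOR NOT 1))) -> 1
  row 16 [10000]: (0 OR ((0 OR NOT 0) XOR (1 XOR NOT 0))) -> 1
  row 17 [10001]: (0 OR ((0 OR NOT 0) XOR (1 XOR NOT 1))) -> 0
  row 18 [10010]: (0 OR ((0 OR NOT 1) XOR (1 XOR NOT 0))) -> 0
  row 19 [10011]: (0 OR ((0 OR NOT 1) XOR (1 XOR NOT 1))) -> 1
  row 20 [10100]: (1 OR ((1 OR NOT 0) XOR (1 XOR NOT 0))) -> 1
  row 21 [10101]: (1 OR ((1 OR NOT 0) XOR (1 XOR NOT 1))) -> 1
  row 22 [10110]: (1 OR ((1 OR NOT 1) XOR (1 XOR NOT 0))) -> 1
  row 23 [10111]: (1 OR ((1 OR NOT 1) XOR (1 XOR NOT 1))) -> 1
  row 24 [11000]: (0 OR ((0 OR NOT 0) XOR (1 XOR NOT 0))) -> 1
  row 25 [11001]: (0 OR ((0 OR NOT 0) XOR (1 XOR NOT 1))) -> 0
  row 26 [11010]: (0 OR ((0 OR NOT 1) XOR (1 XOR NOT 0))) -> 0
  row 27 [11011]: (0 OR ((0 OR NOT 1) XOR (1 XOR NOT 1))) -> 1
  row 28 [11100]: (1 OR ((1 OR NOT 0) XOR (1 XOR NOT 0))) -> 1
  row 29 [11101]: (1 OR ((1 OR NOT 0) XOR (1 XOR NOT 1))) -> 1
  row 30 [11110]: (1 OR ((1 OR NOT 1) XOR (1 XOR NOT 0))) -> 1
  row 31 [11111]: (1 OR ((1 OR NOT 1) XOR (1 XOR NOT 1))) -> 1
Full result column, 8 rows per line (x1,x2 fixed per line; x3,x4,x5 runs 000..111 left to right):
  rows 0-7 [x1,x2=00]: 01101111  (ones: 6)
  rows 8-15 [x1,x2=01]: 01101111  (ones: 6)
  rows 16-23 [x1,x2=10]: 10011111  (ones: 6)
  rows 24-31 [x1,x2=11]: 10011111  (ones: 6)
Count of 1-rows = 6+6+6+6 = 24

24


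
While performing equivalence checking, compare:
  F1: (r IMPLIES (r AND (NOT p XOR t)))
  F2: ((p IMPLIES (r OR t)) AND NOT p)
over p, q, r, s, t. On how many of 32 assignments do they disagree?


F1 = (r IMPLIES (r AND (NOT p XOR t)))
F2 = ((p IMPLIES (r OR t)) AND NOT p)
Evaluate both on each of 32 rows (bits = p,q,r,s,t):
  row 0 [00000]: F1=1 F2=1 -> 0
  row 1 [00001]: F1=1 F2=1 -> 0
  row 2 [00010]: F1=1 F2=1 -> 0
  row 3 [00011]: F1=1 F2=1 -> 0
  row 4 [00100]: F1=1 F2=1 -> 0
  row 5 [00101]: F1=0 F2=1 (differ) -> 1
  row 6 [00110]: F1=1 F2=1 -> 0
  row 7 [00111]: F1=0 F2=1 (differ) -> 1
  row 8 [01000]: F1=1 F2=1 -> 0
  row 9 [01001]: F1=1 F2=1 -> 0
  row 10 [01010]: F1=1 F2=1 -> 0
  row 11 [01011]: F1=1 F2=1 -> 0
  row 12 [01100]: F1=1 F2=1 -> 0
  row 13 [01101]: F1=0 F2=1 (differ) -> 1
  row 14 [01110]: F1=1 F2=1 -> 0
  row 15 [01111]: F1=0 F2=1 (differ) -> 1
  row 16 [10000]: F1=1 F2=0 (differ) -> 1
  row 17 [10001]: F1=1 F2=0 (differ) -> 1
  row 18 [10010]: F1=1 F2=0 (differ) -> 1
  row 19 [10011]: F1=1 F2=0 (differ) -> 1
  row 20 [10100]: F1=0 F2=0 -> 0
  row 21 [10101]: F1=1 F2=0 (differ) -> 1
  row 22 [10110]: F1=0 F2=0 -> 0
  row 23 [10111]: F1=1 F2=0 (differ) -> 1
  row 24 [11000]: F1=1 F2=0 (differ) -> 1
  row 25 [11001]: F1=1 F2=0 (differ) -> 1
  row 26 [11010]: F1=1 F2=0 (differ) -> 1
  row 27 [11011]: F1=1 F2=0 (differ) -> 1
  row 28 [11100]: F1=0 F2=0 -> 0
  row 29 [11101]: F1=1 F2=0 (differ) -> 1
  row 30 [11110]: F1=0 F2=0 -> 0
  row 31 [11111]: F1=1 F2=0 (differ) -> 1
Full result column, 8 rows per line (p,q fixed per line; r,s,t runs 000..111 left to right):
  rows 0-7 [p,q=00]: 00000101  (ones: 2)
  rows 8-15 [p,q=01]: 00000101  (ones: 2)
  rows 16-23 [p,q=10]: 11110101  (ones: 6)
  rows 24-31 [p,q=11]: 11110101  (ones: 6)
Disagreements = 2+2+6+6 = 16

16


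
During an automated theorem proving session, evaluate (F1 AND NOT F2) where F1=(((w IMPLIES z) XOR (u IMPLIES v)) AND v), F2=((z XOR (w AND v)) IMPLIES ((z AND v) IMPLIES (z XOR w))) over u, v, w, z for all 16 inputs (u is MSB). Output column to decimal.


F1 = (((w IMPLIES z) XOR (u IMPLIES v)) AND v)
F2 = ((z XOR (w AND v)) IMPLIES ((z AND v) IMPLIES (z XOR w)))
Counterexample to F1=>F2 is where F1=1 and F2=0.
Evaluate each row (bits = u,v,w,z, MSB first):
  row 0 [0000]: F1=0 F2=1 -> F1&~F2 -> 0
  row 1 [0001]: F1=0 F2=1 -> F1&~F2 -> 0
  row 2 [0010]: F1=0 F2=1 -> F1&~F2 -> 0
  row 3 [0011]: F1=0 F2=1 -> F1&~F2 -> 0
  row 4 [0100]: F1=0 F2=1 -> F1&~F2 -> 0
  row 5 [0101]: F1=0 F2=1 -> F1&~F2 -> 0
  row 6 [0110]: F1=1 F2=1 -> F1&~F2 -> 0
  row 7 [0111]: F1=0 F2=1 -> F1&~F2 -> 0
  row 8 [1000]: F1=0 F2=1 -> F1&~F2 -> 0
  row 9 [1001]: F1=0 F2=1 -> F1&~F2 -> 0
  row 10 [1010]: F1=0 F2=1 -> F1&~F2 -> 0
  row 11 [1011]: F1=0 F2=1 -> F1&~F2 -> 0
  row 12 [1100]: F1=0 F2=1 -> F1&~F2 -> 0
  row 13 [1101]: F1=0 F2=1 -> F1&~F2 -> 0
  row 14 [1110]: F1=1 F2=1 -> F1&~F2 -> 0
  row 15 [1111]: F1=0 F2=1 -> F1&~F2 -> 0
Full result column, 4 rows per line (u,v fixed per line; w,z runs 00..11 left to right):
  rows 0-3 [u,v=00]: 0000  = hex 0
  rows 4-7 [u,v=01]: 0000  = hex 0
  rows 8-11 [u,v=10]: 0000  = hex 0
  rows 12-15 [u,v=11]: 0000  = hex 0
Counterexample vector (row 0 .. row 15) = 0000000000000000
Output column grouped in 4s = 0000 0000 0000 0000 = 0x0000
Convert to decimal digit by digit (value = value*16 + digit):
  0 -> 0
  0*16 + 0 = 0
  0*16 + 0 = 0
  0*16 + 0 = 0
Decimal = 0

0


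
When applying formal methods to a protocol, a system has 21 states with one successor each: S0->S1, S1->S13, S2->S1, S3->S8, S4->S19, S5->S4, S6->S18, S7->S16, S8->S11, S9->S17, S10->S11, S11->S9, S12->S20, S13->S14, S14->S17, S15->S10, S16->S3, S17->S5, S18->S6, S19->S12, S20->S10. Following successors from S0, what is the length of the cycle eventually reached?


Trace from S0 until a state repeats:
  S0 -> S1 -> S13 -> S14 -> S17 -> S5 -> S4 -> S19 -> S12 -> S20 -> S10 -> S11 -> S9 -> S17
S17 first seen at step 4, revisited at step 13.
Cycle length = 13 - 4 = 9

9


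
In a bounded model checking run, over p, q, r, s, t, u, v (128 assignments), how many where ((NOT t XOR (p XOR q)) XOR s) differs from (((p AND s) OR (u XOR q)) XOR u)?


F1 = ((NOT t XOR (p XOR q)) XOR s)
F2 = (((p AND s) OR (u XOR q)) XOR u)
Evaluate both on each of 128 rows (bits = p,q,r,s,t,u,v):
  row 0 [0000000]: F1=1 F2=0 (differ) -> 1
  row 1 [0000001]: F1=1 F2=0 (differ) -> 1
  row 2 [0000010]: F1=1 F2=0 (differ) -> 1
  row 3 [0000011]: F1=1 F2=0 (differ) -> 1
  row 4 [0000100]: F1=0 F2=0 -> 0
  (every remaining row is evaluated the same way; all 128 results are listed next)
Full result column, 8 rows per line (p,q,r,s fixed per line; t,u,v runs 000..111 left to right):
  rows 0-7 [p,q,r,s=0000]: 11110000  (ones: 4)
  rows 8-15 [p,q,r,s=0001]: 00001111  (ones: 4)
  rows 16-23 [p,q,r,s=0010]: 11110000  (ones: 4)
  rows 24-31 [p,q,r,s=0011]: 00001111  (ones: 4)
  rows 32-39 [p,q,r,s=0100]: 11110000  (ones: 4)
  rows 40-47 [p,q,r,s=0101]: 00001111  (ones: 4)
  rows 48-55 [p,q,r,s=0110]: 11110000  (ones: 4)
  rows 56-63 [p,q,r,s=0111]: 00001111  (ones: 4)
  rows 64-71 [p,q,r,s=1000]: 00001111  (ones: 4)
  rows 72-79 [p,q,r,s=1001]: 00111100  (ones: 4)
  rows 80-87 [p,q,r,s=1010]: 00001111  (ones: 4)
  rows 88-95 [p,q,r,s=1011]: 00111100  (ones: 4)
  rows 96-103 [p,q,r,s=1100]: 00001111  (ones: 4)
  rows 104-111 [p,q,r,s=1101]: 11000011  (ones: 4)
  rows 112-119 [p,q,r,s=1110]: 00001111  (ones: 4)
  rows 120-127 [p,q,r,s=1111]: 11000011  (ones: 4)
Disagreements = 4+4+4+4+4+4+4+4+4+4+4+4+4+4+4+4 = 64

64


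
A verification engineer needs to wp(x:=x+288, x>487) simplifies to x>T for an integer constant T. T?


Formula: wp(x:=E, P) = P[E/x] (substitute E for x in postcondition)
Step 1: Postcondition: x>487
Step 2: Substitute x+288 for x: x+288>487
Step 3: Solve for x: x > 487-288 = 199

199


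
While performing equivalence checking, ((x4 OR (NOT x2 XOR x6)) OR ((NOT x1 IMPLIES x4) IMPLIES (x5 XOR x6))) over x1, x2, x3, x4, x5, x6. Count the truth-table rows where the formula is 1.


Formula: ((x4 OR (NOT x2 XOR x6)) OR ((NOT x1 IMPLIES x4) IMPLIES (x5 XOR x6))) over 6 vars (64 rows)
Evaluate each row (x1, x2, x3, x4, x5, x6 as bits, MSB first):
  row 0 [000000]: ((0 OR (NOT 0 XOR 0)) OR ((NOT 0 IMPLIES 0) IMPLIES (0 XOR 0))) -> 1
  row 1 [000001]: ((0 OR (NOT 0 XOR 1)) OR ((NOT 0 IMPLIES 0) IMPLIES (0 XOR 1))) -> 1
  row 2 [000010]: ((0 OR (NOT 0 XOR 0)) OR ((NOT 0 IMPLIES 0) IMPLIES (1 XOR 0))) -> 1
  row 3 [000011]: ((0 OR (NOT 0 XOR 1)) OR ((NOT 0 IMPLIES 0) IMPLIES (1 XOR 1))) -> 1
  row 4 [000100]: ((1 OR (NOT 0 XOR 0)) OR ((NOT 0 IMPLIES 1) IMPLIES (0 XOR 0))) -> 1
  (every remaining row is evaluated the same way; all 64 results are listed next)
Full result column, 8 rows per line (x1,x2,x3 fixed per line; x4,x5,x6 runs 000..111 left to right):
  rows 0-7 [x1,x2,x3=000]: 11111111  (ones: 8)
  rows 8-15 [x1,x2,x3=001]: 11111111  (ones: 8)
  rows 16-23 [x1,x2,x3=010]: 11111111  (ones: 8)
  rows 24-31 [x1,x2,x3=011]: 11111111  (ones: 8)
  rows 32-39 [x1,x2,x3=100]: 11101111  (ones: 7)
  rows 40-47 [x1,x2,x3=101]: 11101111  (ones: 7)
  rows 48-55 [x1,x2,x3=110]: 01111111  (ones: 7)
  rows 56-63 [x1,x2,x3=111]: 01111111  (ones: 7)
Count of 1-rows = 8+8+8+8+7+7+7+7 = 60

60


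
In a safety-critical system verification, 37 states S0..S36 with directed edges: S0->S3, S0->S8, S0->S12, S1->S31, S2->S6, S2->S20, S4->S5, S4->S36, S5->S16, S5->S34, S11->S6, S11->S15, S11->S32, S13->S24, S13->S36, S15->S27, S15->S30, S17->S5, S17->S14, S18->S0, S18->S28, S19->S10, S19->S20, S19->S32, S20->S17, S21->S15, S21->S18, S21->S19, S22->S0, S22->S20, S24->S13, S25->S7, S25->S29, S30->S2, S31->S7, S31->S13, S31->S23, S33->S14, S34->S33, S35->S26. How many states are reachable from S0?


BFS from S0:
  layer 0: {S0}
  layer 1: {S3, S8, S12}
Reachable set: {S0, S3, S8, S12}
Count = 4

4


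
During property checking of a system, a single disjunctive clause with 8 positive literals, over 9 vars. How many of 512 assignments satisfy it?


Step 1: Total=2^9=512
Step 2: Unsat when all 8 false: 2^1=2
Step 3: Sat=512-2=510

510


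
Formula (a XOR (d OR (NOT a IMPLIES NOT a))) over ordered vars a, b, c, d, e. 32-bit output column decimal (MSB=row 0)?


Formula: (a XOR (d OR (NOT a IMPLIES NOT a))) over a, b, c, d, e (32 rows)
Evaluate each row (bits = a,b,c,d,e, MSB first):
  row 0 [00000]: (0 XOR (0 OR (NOT 0 IMPLIES NOT 0))) -> 1
  row 1 [00001]: (0 XOR (0 OR (NOT 0 IMPLIES NOT 0))) -> 1
  row 2 [00010]: (0 XOR (1 OR (NOT 0 IMPLIES NOT 0))) -> 1
  row 3 [00011]: (0 XOR (1 OR (NOT 0 IMPLIES NOT 0))) -> 1
  row 4 [00100]: (0 XOR (0 OR (NOT 0 IMPLIES NOT 0))) -> 1
  row 5 [00101]: (0 XOR (0 OR (NOT 0 IMPLIES NOT 0))) -> 1
  row 6 [00110]: (0 XOR (1 OR (NOT 0 IMPLIES NOT 0))) -> 1
  row 7 [00111]: (0 XOR (1 OR (NOT 0 IMPLIES NOT 0))) -> 1
  row 8 [01000]: (0 XOR (0 OR (NOT 0 IMPLIES NOT 0))) -> 1
  row 9 [01001]: (0 XOR (0 OR (NOT 0 IMPLIES NOT 0))) -> 1
  row 10 [01010]: (0 XOR (1 OR (NOT 0 IMPLIES NOT 0))) -> 1
  row 11 [01011]: (0 XOR (1 OR (NOT 0 IMPLIES NOT 0))) -> 1
  row 12 [01100]: (0 XOR (0 OR (NOT 0 IMPLIES NOT 0))) -> 1
  row 13 [01101]: (0 XOR (0 OR (NOT 0 IMPLIES NOT 0))) -> 1
  row 14 [01110]: (0 XOR (1 OR (NOT 0 IMPLIES NOT 0))) -> 1
  row 15 [01111]: (0 XOR (1 OR (NOT 0 IMPLIES NOT 0))) -> 1
  row 16 [10000]: (1 XOR (0 OR (NOT 1 IMPLIES NOT 1))) -> 0
  row 17 [10001]: (1 XOR (0 OR (NOT 1 IMPLIES NOT 1))) -> 0
  row 18 [10010]: (1 XOR (1 OR (NOT 1 IMPLIES NOT 1))) -> 0
  row 19 [10011]: (1 XOR (1 OR (NOT 1 IMPLIES NOT 1))) -> 0
  row 20 [10100]: (1 XOR (0 OR (NOT 1 IMPLIES NOT 1))) -> 0
  row 21 [10101]: (1 XOR (0 OR (NOT 1 IMPLIES NOT 1))) -> 0
  row 22 [10110]: (1 XOR (1 OR (NOT 1 IMPLIES NOT 1))) -> 0
  row 23 [10111]: (1 XOR (1 OR (NOT 1 IMPLIES NOT 1))) -> 0
  row 24 [11000]: (1 XOR (0 OR (NOT 1 IMPLIES NOT 1))) -> 0
  row 25 [11001]: (1 XOR (0 OR (NOT 1 IMPLIES NOT 1))) -> 0
  row 26 [11010]: (1 XOR (1 OR (NOT 1 IMPLIES NOT 1))) -> 0
  row 27 [11011]: (1 XOR (1 OR (NOT 1 IMPLIES NOT 1))) -> 0
  row 28 [11100]: (1 XOR (0 OR (NOT 1 IMPLIES NOT 1))) -> 0
  row 29 [11101]: (1 XOR (0 OR (NOT 1 IMPLIES NOT 1))) -> 0
  row 30 [11110]: (1 XOR (1 OR (NOT 1 IMPLIES NOT 1))) -> 0
  row 31 [11111]: (1 XOR (1 OR (NOT 1 IMPLIES NOT 1))) -> 0
Full result column, 4 rows per line (a,b,c fixed per line; d,e runs 00..11 left to right):
  rows 0-3 [a,b,c=000]: 1111  = hex F
  rows 4-7 [a,b,c=001]: 1111  = hex F
  rows 8-11 [a,b,c=010]: 1111  = hex F
  rows 12-15 [a,b,c=011]: 1111  = hex F
  rows 16-19 [a,b,c=100]: 0000  = hex 0
  rows 20-23 [a,b,c=101]: 0000  = hex 0
  rows 24-27 [a,b,c=110]: 0000  = hex 0
  rows 28-31 [a,b,c=111]: 0000  = hex 0
Output column (row 0 .. row 31) = 11111111111111110000000000000000
Output column grouped in 4s = 1111 1111 1111 1111 0000 0000 0000 0000 = 0xFFFF0000
Convert to decimal digit by digit (value = value*16 + digit):
  F -> 15
  15*16 + 15 (F) = 255
  255*16 + 15 (F) = 4095
  4095*16 + 15 (F) = 65535
  65535*16 + 0 = 1048560
  1048560*16 + 0 = 16776960
  16776960*16 + 0 = 268431360
  268431360*16 + 0 = 4294901760
Decimal = 4294901760

4294901760
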